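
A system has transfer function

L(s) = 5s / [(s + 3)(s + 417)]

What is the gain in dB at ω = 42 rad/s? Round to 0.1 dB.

At s = jω = j42:
zero at origin: s = j42 → |·| = 42, ∠ = 90.00°
pole (s+3): 3 + j42 → |·| = √(3²+42²) = √1773 ≈ 42.107, ∠ = arctan(42/3) ≈ 85.91°
pole (s+417): 417 + j42 → |·| = √(417²+42²) = √175653 ≈ 419.11, ∠ = arctan(42/417) ≈ 5.75°
|L| = 5 · 42 / 17647 ≈ 0.0119
Gain = 20 log₁₀(0.0119) ≈ -38.49 dB

-38.5 dB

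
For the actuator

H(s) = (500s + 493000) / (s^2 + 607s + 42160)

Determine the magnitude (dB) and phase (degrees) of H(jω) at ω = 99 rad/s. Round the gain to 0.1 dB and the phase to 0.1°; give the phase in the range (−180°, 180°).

Substitute s = j99:
Numerator: 500(j99) + 493000 = 493000 + j49500
Denominator: (j99)^2 + 607(j99) + 42160 = 32359 + j60093
|N| = √(493000² + 49500²) ≈ 4.9548e+05, ∠N ≈ 5.73°
|D| = √(32359² + 60093²) ≈ 68252, ∠D ≈ 61.70°
|H| = 4.9548e+05 / 68252 ≈ 7.2596
Gain = 20 log₁₀(7.2596) ≈ 17.22 dB
∠H = 5.73° − 61.70° = -55.97°

17.2 dB, -56.0°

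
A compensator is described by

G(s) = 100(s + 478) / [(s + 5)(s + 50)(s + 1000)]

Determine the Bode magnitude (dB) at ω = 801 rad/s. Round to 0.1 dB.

-78.9 dB

At s = jω = j801:
zero (s+478): 478 + j801 → |·| = √(478²+801²) = √870085 ≈ 932.78, ∠ = arctan(801/478) ≈ 59.17°
pole (s+5): 5 + j801 → |·| = √(5²+801²) = √641626 ≈ 801.02, ∠ = arctan(801/5) ≈ 89.64°
pole (s+50): 50 + j801 → |·| = √(50²+801²) = √644101 ≈ 802.56, ∠ = arctan(801/50) ≈ 86.43°
pole (s+1000): 1000 + j801 → |·| = √(1000²+801²) = √1641601 ≈ 1281.2, ∠ = arctan(801/1000) ≈ 38.69°
|G| = 100 · 932.78 / 8.2364e+08 ≈ 0.00011325
Gain = 20 log₁₀(0.00011325) ≈ -78.92 dB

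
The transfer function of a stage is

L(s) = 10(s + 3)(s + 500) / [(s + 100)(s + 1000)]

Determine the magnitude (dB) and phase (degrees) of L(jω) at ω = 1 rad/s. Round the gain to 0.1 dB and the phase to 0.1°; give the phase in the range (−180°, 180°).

-16.0 dB, 17.9°

At s = jω = j1:
zero (s+3): 3 + j1 → |·| = √(3²+1²) = √10 ≈ 3.1623, ∠ = arctan(1/3) ≈ 18.43°
zero (s+500): 500 + j1 → |·| = √(500²+1²) = √250001 ≈ 500, ∠ = arctan(1/500) ≈ 0.11°
pole (s+100): 100 + j1 → |·| = √(100²+1²) = √10001 ≈ 100, ∠ = arctan(1/100) ≈ 0.57°
pole (s+1000): 1000 + j1 → |·| = √(1000²+1²) = √1000001 ≈ 1000, ∠ = arctan(1/1000) ≈ 0.06°
|L| = 10 · 1581.2 / 1e+05 ≈ 0.15812
Gain = 20 log₁₀(0.15812) ≈ -16.02 dB
∠L = 18.54° − 0.63° = 17.91°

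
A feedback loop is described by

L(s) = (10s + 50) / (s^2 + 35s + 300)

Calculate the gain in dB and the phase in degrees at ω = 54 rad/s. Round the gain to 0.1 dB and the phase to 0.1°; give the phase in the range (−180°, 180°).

Substitute s = j54:
Numerator: 10(j54) + 50 = 50 + j540
Denominator: (j54)^2 + 35(j54) + 300 = -2616 + j1890
|N| = √(50² + 540²) ≈ 542.31, ∠N ≈ 84.71°
|D| = √(2616² + 1890²) ≈ 3227.3, ∠D ≈ 144.15°
|L| = 542.31 / 3227.3 ≈ 0.16804
Gain = 20 log₁₀(0.16804) ≈ -15.49 dB
∠L = 84.71° − 144.15° = -59.44°

-15.5 dB, -59.4°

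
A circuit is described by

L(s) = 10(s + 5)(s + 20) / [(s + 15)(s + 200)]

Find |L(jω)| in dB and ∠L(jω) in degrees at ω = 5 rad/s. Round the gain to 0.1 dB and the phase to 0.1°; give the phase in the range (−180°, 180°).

-6.7 dB, 39.2°

At s = jω = j5:
zero (s+5): 5 + j5 → |·| = √(5²+5²) = √50 ≈ 7.0711, ∠ = arctan(5/5) ≈ 45.00°
zero (s+20): 20 + j5 → |·| = √(20²+5²) = √425 ≈ 20.616, ∠ = arctan(5/20) ≈ 14.04°
pole (s+15): 15 + j5 → |·| = √(15²+5²) = √250 ≈ 15.811, ∠ = arctan(5/15) ≈ 18.43°
pole (s+200): 200 + j5 → |·| = √(200²+5²) = √40025 ≈ 200.06, ∠ = arctan(5/200) ≈ 1.43°
|L| = 10 · 145.78 / 3163.1 ≈ 0.46088
Gain = 20 log₁₀(0.46088) ≈ -6.73 dB
∠L = 59.04° − 19.86° = 39.18°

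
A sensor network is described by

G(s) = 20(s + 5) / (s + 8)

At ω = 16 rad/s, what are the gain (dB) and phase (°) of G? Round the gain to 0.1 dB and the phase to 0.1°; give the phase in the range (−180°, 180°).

25.5 dB, 9.2°

At s = jω = j16:
zero (s+5): 5 + j16 → |·| = √(5²+16²) = √281 ≈ 16.763, ∠ = arctan(16/5) ≈ 72.65°
pole (s+8): 8 + j16 → |·| = √(8²+16²) = √320 ≈ 17.889, ∠ = arctan(16/8) ≈ 63.43°
|G| = 20 · 16.763 / 17.889 ≈ 18.741
Gain = 20 log₁₀(18.741) ≈ 25.46 dB
∠G = 72.65° − 63.43° = 9.22°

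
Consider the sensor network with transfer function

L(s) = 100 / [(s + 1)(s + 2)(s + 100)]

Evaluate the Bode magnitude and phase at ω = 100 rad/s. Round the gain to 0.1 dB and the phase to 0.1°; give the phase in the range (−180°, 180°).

At s = jω = j100:
pole (s+1): 1 + j100 → |·| = √(1²+100²) = √10001 ≈ 100, ∠ = arctan(100/1) ≈ 89.43°
pole (s+2): 2 + j100 → |·| = √(2²+100²) = √10004 ≈ 100.02, ∠ = arctan(100/2) ≈ 88.85°
pole (s+100): 100 + j100 → |·| = √(100²+100²) = √20000 ≈ 141.42, ∠ = arctan(100/100) ≈ 45.00°
|L| = 100 / 1.4145e+06 ≈ 7.0696e-05
Gain = 20 log₁₀(7.0696e-05) ≈ -83.01 dB
∠L = 0.00° − 223.28° = -223.28° ≡ 136.72° (principal value)

-83.0 dB, 136.7°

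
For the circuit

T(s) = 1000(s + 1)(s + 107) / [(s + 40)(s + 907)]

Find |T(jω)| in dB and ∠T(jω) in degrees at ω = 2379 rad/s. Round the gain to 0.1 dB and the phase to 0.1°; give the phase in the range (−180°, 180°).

59.4 dB, 19.2°

At s = jω = j2379:
zero (s+1): 1 + j2379 → |·| = √(1²+2379²) = √5659642 ≈ 2379, ∠ = arctan(2379/1) ≈ 89.98°
zero (s+107): 107 + j2379 → |·| = √(107²+2379²) = √5671090 ≈ 2381.4, ∠ = arctan(2379/107) ≈ 87.42°
pole (s+40): 40 + j2379 → |·| = √(40²+2379²) = √5661241 ≈ 2379.3, ∠ = arctan(2379/40) ≈ 89.04°
pole (s+907): 907 + j2379 → |·| = √(907²+2379²) = √6482290 ≈ 2546, ∠ = arctan(2379/907) ≈ 69.13°
|T| = 1000 · 5.6654e+06 / 6.0577e+06 ≈ 935.24
Gain = 20 log₁₀(935.24) ≈ 59.42 dB
∠T = 177.40° − 158.17° = 19.23°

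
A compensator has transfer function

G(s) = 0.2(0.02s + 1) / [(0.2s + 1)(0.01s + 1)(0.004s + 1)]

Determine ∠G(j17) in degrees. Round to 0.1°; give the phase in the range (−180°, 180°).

At ω = 17 rad/s:
zero (1 + j17·0.02) = 1 + j0.34 → |·| ≈ 1.0562, ∠ ≈ 18.78°
pole (1 + j17·0.2) = 1 + j3.4 → |·| ≈ 3.544, ∠ ≈ 73.61°
pole (1 + j17·0.01) = 1 + j0.17 → |·| ≈ 1.0143, ∠ ≈ 9.65°
pole (1 + j17·0.004) = 1 + j0.068 → |·| ≈ 1.0023, ∠ ≈ 3.89°
∠G = (18.78°) − (73.61° + 9.65° + 3.89°) = -68.37°

-68.4°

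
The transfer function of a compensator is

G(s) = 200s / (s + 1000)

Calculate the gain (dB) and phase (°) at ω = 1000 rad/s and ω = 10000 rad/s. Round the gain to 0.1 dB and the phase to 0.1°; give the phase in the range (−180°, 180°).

At s = jω = j1000:
zero at origin: s = j1000 → |·| = 1000, ∠ = 90.00°
pole (s+1000): 1000 + j1000 → |·| = √(1000²+1000²) = √2000000 ≈ 1414.2, ∠ = arctan(1000/1000) ≈ 45.00°
|G| = 200 · 1000 / 1414.2 ≈ 141.42
Gain = 20 log₁₀(141.42) ≈ 43.01 dB
∠G = 90.00° − 45.00° = 45.00°

At s = jω = j10000:
zero at origin: s = j10000 → |·| = 10000, ∠ = 90.00°
pole (s+1000): 1000 + j10000 → |·| = √(1000²+10000²) = √101000000 ≈ 10050, ∠ = arctan(10000/1000) ≈ 84.29°
|G| = 200 · 10000 / 10050 ≈ 199
Gain = 20 log₁₀(199) ≈ 45.98 dB
∠G = 90.00° − 84.29° = 5.71°

ω = 1000: 43.0 dB, 45.0°; ω = 10000: 46.0 dB, 5.7°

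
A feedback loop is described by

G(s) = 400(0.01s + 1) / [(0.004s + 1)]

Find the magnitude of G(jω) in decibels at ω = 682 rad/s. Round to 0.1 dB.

At ω = 682 rad/s:
zero (1 + j682·0.01) = 1 + j6.82 → |·| ≈ 6.8929, ∠ ≈ 81.66°
pole (1 + j682·0.004) = 1 + j2.728 → |·| ≈ 2.9055, ∠ ≈ 69.87°
|G| = 400 · 6.8929 / (2.9055) ≈ 948.95
Gain = 20 log₁₀(948.95) ≈ 59.54 dB

59.5 dB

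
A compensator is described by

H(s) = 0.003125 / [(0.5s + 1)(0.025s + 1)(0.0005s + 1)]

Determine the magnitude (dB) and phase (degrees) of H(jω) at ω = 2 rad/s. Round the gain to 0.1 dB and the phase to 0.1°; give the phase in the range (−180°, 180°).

-53.1 dB, -47.9°

At ω = 2 rad/s:
pole (1 + j2·0.5) = 1 + j1 → |·| ≈ 1.4142, ∠ ≈ 45.00°
pole (1 + j2·0.025) = 1 + j0.05 → |·| ≈ 1.0012, ∠ ≈ 2.86°
pole (1 + j2·0.0005) = 1 + j0.001 → |·| ≈ 1, ∠ ≈ 0.06°
|H| = 0.003125 · 1 / (1.4142 · 1.0012 · 1) ≈ 0.0022071
Gain = 20 log₁₀(0.0022071) ≈ -53.12 dB
∠H = (0°) − (45.00° + 2.86° + 0.06°) = -47.92°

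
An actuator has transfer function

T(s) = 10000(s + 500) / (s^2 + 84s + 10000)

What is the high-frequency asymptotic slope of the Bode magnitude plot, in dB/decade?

-20 dB/decade

Each pole contributes −20 dB/decade at high frequency; each zero contributes +20 dB/decade.
Net: 1 zero(s) − 2 pole(s) → -20 dB/decade.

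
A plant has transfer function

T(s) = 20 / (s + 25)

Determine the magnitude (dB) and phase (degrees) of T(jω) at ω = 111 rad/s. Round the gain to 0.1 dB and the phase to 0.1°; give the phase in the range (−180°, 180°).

Substitute s = j111:
Numerator: 20 = 20 + j0
Denominator: (j111) + 25 = 25 + j111
|N| = √(20² + 0²) ≈ 20, ∠N ≈ 0.00°
|D| = √(25² + 111²) ≈ 113.78, ∠D ≈ 77.31°
|T| = 20 / 113.78 ≈ 0.17578
Gain = 20 log₁₀(0.17578) ≈ -15.10 dB
∠T = 0.00° − 77.31° = -77.31°

-15.1 dB, -77.3°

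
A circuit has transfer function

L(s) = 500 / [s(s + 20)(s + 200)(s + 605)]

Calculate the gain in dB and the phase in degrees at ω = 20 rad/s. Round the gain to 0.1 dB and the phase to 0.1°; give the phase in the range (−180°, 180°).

-102.8 dB, -142.6°

At s = jω = j20:
pole (s+20): 20 + j20 → |·| = √(20²+20²) = √800 ≈ 28.284, ∠ = arctan(20/20) ≈ 45.00°
pole (s+200): 200 + j20 → |·| = √(200²+20²) = √40400 ≈ 201, ∠ = arctan(20/200) ≈ 5.71°
pole (s+605): 605 + j20 → |·| = √(605²+20²) = √366425 ≈ 605.33, ∠ = arctan(20/605) ≈ 1.89°
pole at origin: |s| = 20, ∠ = 90.00° (in denominator)
|L| = 500 / 6.8827e+07 ≈ 7.2646e-06
Gain = 20 log₁₀(7.2646e-06) ≈ -102.78 dB
∠L = 0.00° − 142.60° = -142.60°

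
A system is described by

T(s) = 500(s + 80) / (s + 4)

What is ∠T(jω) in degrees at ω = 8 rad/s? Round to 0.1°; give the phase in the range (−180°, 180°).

At s = jω = j8:
zero (s+80): 80 + j8 → |·| = √(80²+8²) = √6464 ≈ 80.399, ∠ = arctan(8/80) ≈ 5.71°
pole (s+4): 4 + j8 → |·| = √(4²+8²) = √80 ≈ 8.9443, ∠ = arctan(8/4) ≈ 63.43°
∠T = 5.71° − 63.43° = -57.72°

-57.7°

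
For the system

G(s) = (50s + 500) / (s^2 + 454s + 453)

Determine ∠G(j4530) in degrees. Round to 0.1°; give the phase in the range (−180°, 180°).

-84.4°

Substitute s = j4530:
Numerator: 50(j4530) + 500 = 500 + j226500
Denominator: (j4530)^2 + 454(j4530) + 453 = -20520447 + j2056620
|N| = √(500² + 226500²) ≈ 2.265e+05, ∠N ≈ 89.87°
|D| = √(20520447² + 2056620²) ≈ 2.0623e+07, ∠D ≈ 174.28°
∠G = 89.87° − 174.28° = -84.41°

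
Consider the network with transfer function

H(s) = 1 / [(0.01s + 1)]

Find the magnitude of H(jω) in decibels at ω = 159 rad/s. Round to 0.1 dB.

At ω = 159 rad/s:
pole (1 + j159·0.01) = 1 + j1.59 → |·| ≈ 1.8783, ∠ ≈ 57.83°
|H| = 1 · 1 / (1.8783) ≈ 0.5324
Gain = 20 log₁₀(0.5324) ≈ -5.48 dB

-5.5 dB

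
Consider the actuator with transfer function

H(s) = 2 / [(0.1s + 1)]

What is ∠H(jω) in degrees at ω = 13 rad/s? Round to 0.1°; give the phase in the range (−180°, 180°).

At ω = 13 rad/s:
pole (1 + j13·0.1) = 1 + j1.3 → |·| ≈ 1.6401, ∠ ≈ 52.43°
∠H = (0°) − (52.43°) = -52.43°

-52.4°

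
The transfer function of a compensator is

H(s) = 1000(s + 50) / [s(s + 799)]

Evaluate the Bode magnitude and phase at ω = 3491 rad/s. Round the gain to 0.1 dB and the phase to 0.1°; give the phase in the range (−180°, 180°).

At s = jω = j3491:
zero (s+50): 50 + j3491 → |·| = √(50²+3491²) = √12189581 ≈ 3491.4, ∠ = arctan(3491/50) ≈ 89.18°
pole (s+799): 799 + j3491 → |·| = √(799²+3491²) = √12825482 ≈ 3581.3, ∠ = arctan(3491/799) ≈ 77.11°
pole at origin: |s| = 3491, ∠ = 90.00° (in denominator)
|H| = 1000 · 3491.4 / 1.2502e+07 ≈ 0.27927
Gain = 20 log₁₀(0.27927) ≈ -11.08 dB
∠H = 89.18° − 167.11° = -77.93°

-11.1 dB, -77.9°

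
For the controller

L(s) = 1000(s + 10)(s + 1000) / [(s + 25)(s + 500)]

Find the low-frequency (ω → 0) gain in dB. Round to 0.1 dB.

L(0) = 1000·10·1000 / (25·500) = 800
20 log₁₀(800) ≈ 58.06 dB

58.1 dB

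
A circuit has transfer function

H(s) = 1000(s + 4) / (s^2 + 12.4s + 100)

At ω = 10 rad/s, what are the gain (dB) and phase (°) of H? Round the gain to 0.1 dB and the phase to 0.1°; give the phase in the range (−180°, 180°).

At s = jω = j10:
zero (s+4): 4 + j10 → |·| = √(4²+10²) = √116 ≈ 10.77, ∠ = arctan(10/4) ≈ 68.20°
quadratic: (j10)² + 12.4·j10 + 100 = 0 + j124 → |·| ≈ 124, ∠ ≈ 90.00°
|H| = 1000 · 10.77 / 124 ≈ 86.855
Gain = 20 log₁₀(86.855) ≈ 38.78 dB
∠H = 68.20° − 90.00° = -21.80°

38.8 dB, -21.8°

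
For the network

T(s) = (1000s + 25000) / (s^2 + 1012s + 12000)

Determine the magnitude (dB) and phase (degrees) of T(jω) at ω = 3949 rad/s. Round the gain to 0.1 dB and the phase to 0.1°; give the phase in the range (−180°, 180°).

Substitute s = j3949:
Numerator: 1000(j3949) + 25000 = 25000 + j3949000
Denominator: (j3949)^2 + 1012(j3949) + 12000 = -15582601 + j3996388
|N| = √(25000² + 3949000²) ≈ 3.9491e+06, ∠N ≈ 89.64°
|D| = √(15582601² + 3996388²) ≈ 1.6087e+07, ∠D ≈ 165.62°
|T| = 3.9491e+06 / 1.6087e+07 ≈ 0.24548
Gain = 20 log₁₀(0.24548) ≈ -12.20 dB
∠T = 89.64° − 165.62° = -75.98°

-12.2 dB, -76.0°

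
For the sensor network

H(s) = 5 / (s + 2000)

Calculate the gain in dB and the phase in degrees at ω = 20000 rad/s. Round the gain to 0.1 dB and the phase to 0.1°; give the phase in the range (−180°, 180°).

-72.1 dB, -84.3°

Substitute s = j20000:
Numerator: 5 = 5 + j0
Denominator: (j20000) + 2000 = 2000 + j20000
|N| = √(5² + 0²) ≈ 5, ∠N ≈ 0.00°
|D| = √(2000² + 20000²) ≈ 20100, ∠D ≈ 84.29°
|H| = 5 / 20100 ≈ 0.00024876
Gain = 20 log₁₀(0.00024876) ≈ -72.08 dB
∠H = 0.00° − 84.29° = -84.29°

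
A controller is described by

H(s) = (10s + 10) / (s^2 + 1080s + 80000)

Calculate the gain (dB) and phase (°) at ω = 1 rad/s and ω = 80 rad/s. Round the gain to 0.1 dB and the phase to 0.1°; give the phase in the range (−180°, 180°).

Substitute s = j1:
Numerator: 10(j1) + 10 = 10 + j10
Denominator: (j1)^2 + 1080(j1) + 80000 = 79999 + j1080
|N| = √(10² + 10²) ≈ 14.142, ∠N ≈ 45.00°
|D| = √(79999² + 1080²) ≈ 80006, ∠D ≈ 0.77°
|H| = 14.142 / 80006 ≈ 0.00017676
Gain = 20 log₁₀(0.00017676) ≈ -75.05 dB
∠H = 45.00° − 0.77° = 44.23°

Substitute s = j80:
Numerator: 10(j80) + 10 = 10 + j800
Denominator: (j80)^2 + 1080(j80) + 80000 = 73600 + j86400
|N| = √(10² + 800²) ≈ 800.06, ∠N ≈ 89.28°
|D| = √(73600² + 86400²) ≈ 1.135e+05, ∠D ≈ 49.57°
|H| = 800.06 / 1.135e+05 ≈ 0.007049
Gain = 20 log₁₀(0.007049) ≈ -43.04 dB
∠H = 89.28° − 49.57° = 39.71°

ω = 1: -75.1 dB, 44.2°; ω = 80: -43.0 dB, 39.7°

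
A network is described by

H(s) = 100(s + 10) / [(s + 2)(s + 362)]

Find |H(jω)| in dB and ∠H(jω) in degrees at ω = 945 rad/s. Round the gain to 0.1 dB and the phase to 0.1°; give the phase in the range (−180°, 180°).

At s = jω = j945:
zero (s+10): 10 + j945 → |·| = √(10²+945²) = √893125 ≈ 945.05, ∠ = arctan(945/10) ≈ 89.39°
pole (s+2): 2 + j945 → |·| = √(2²+945²) = √893029 ≈ 945, ∠ = arctan(945/2) ≈ 89.88°
pole (s+362): 362 + j945 → |·| = √(362²+945²) = √1024069 ≈ 1012, ∠ = arctan(945/362) ≈ 69.04°
|H| = 100 · 945.05 / 9.5634e+05 ≈ 0.098819
Gain = 20 log₁₀(0.098819) ≈ -20.10 dB
∠H = 89.39° − 158.92° = -69.53°

-20.1 dB, -69.5°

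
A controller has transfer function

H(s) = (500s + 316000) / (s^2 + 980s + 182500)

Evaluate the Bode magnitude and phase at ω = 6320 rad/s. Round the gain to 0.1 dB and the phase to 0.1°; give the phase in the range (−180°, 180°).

-22.1 dB, -86.9°

Substitute s = j6320:
Numerator: 500(j6320) + 316000 = 316000 + j3160000
Denominator: (j6320)^2 + 980(j6320) + 182500 = -39759900 + j6193600
|N| = √(316000² + 3160000²) ≈ 3.1758e+06, ∠N ≈ 84.29°
|D| = √(39759900² + 6193600²) ≈ 4.0239e+07, ∠D ≈ 171.15°
|H| = 3.1758e+06 / 4.0239e+07 ≈ 0.078923
Gain = 20 log₁₀(0.078923) ≈ -22.06 dB
∠H = 84.29° − 171.15° = -86.86°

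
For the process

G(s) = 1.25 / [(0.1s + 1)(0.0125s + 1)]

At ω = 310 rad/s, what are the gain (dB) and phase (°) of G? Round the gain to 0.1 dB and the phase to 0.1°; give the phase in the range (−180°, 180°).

At ω = 310 rad/s:
pole (1 + j310·0.1) = 1 + j31 → |·| ≈ 31.016, ∠ ≈ 88.15°
pole (1 + j310·0.0125) = 1 + j3.875 → |·| ≈ 4.002, ∠ ≈ 75.53°
|G| = 1.25 · 1 / (31.016 · 4.002) ≈ 0.01007
Gain = 20 log₁₀(0.01007) ≈ -39.94 dB
∠G = (0°) − (88.15° + 75.53°) = -163.68°

-39.9 dB, -163.7°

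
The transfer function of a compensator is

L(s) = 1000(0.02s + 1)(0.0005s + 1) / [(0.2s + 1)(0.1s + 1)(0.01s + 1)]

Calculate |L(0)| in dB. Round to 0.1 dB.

60.0 dB

L(0) = 1000 · 1 / 1 = 1000
20 log₁₀(1000) ≈ 60.00 dB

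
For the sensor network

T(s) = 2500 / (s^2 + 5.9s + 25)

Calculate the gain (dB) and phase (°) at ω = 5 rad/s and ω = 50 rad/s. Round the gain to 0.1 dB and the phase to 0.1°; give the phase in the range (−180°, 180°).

At s = jω = j5:
quadratic: (j5)² + 5.9·j5 + 25 = 0 + j29.5 → |·| ≈ 29.5, ∠ ≈ 90.00°
|T| = 2500 / 29.5 ≈ 84.746
Gain = 20 log₁₀(84.746) ≈ 38.56 dB
∠T = 0.00° − 90.00° = -90.00°

At s = jω = j50:
quadratic: (j50)² + 5.9·j50 + 25 = -2475 + j295 → |·| ≈ 2492.5, ∠ ≈ 173.20°
|T| = 2500 / 2492.5 ≈ 1.003
Gain = 20 log₁₀(1.003) ≈ 0.03 dB
∠T = 0.00° − 173.20° = -173.20°

ω = 5: 38.6 dB, -90.0°; ω = 50: 0.0 dB, -173.2°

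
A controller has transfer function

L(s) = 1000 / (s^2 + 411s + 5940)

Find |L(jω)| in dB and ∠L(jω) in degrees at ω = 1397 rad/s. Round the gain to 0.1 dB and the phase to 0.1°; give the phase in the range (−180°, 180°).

Substitute s = j1397:
Numerator: 1000 = 1000 + j0
Denominator: (j1397)^2 + 411(j1397) + 5940 = -1945669 + j574167
|N| = √(1000² + 0²) ≈ 1000, ∠N ≈ 0.00°
|D| = √(1945669² + 574167²) ≈ 2.0286e+06, ∠D ≈ 163.56°
|L| = 1000 / 2.0286e+06 ≈ 0.00049295
Gain = 20 log₁₀(0.00049295) ≈ -66.14 dB
∠L = 0.00° − 163.56° = -163.56°

-66.1 dB, -163.6°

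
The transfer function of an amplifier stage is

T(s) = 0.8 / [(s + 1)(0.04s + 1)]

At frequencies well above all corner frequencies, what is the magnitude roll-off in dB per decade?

-40 dB/decade

Each pole contributes −20 dB/decade at high frequency; each zero contributes +20 dB/decade.
Net: 0 zero(s) − 2 pole(s) → -40 dB/decade.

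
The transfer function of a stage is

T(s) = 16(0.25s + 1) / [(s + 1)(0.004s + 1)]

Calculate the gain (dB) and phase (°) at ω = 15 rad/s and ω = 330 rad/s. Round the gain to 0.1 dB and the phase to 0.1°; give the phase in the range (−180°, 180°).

At ω = 15 rad/s:
zero (1 + j15·0.25) = 1 + j3.75 → |·| ≈ 3.881, ∠ ≈ 75.07°
pole (1 + j15·1) = 1 + j15 → |·| ≈ 15.033, ∠ ≈ 86.19°
pole (1 + j15·0.004) = 1 + j0.06 → |·| ≈ 1.0018, ∠ ≈ 3.43°
|T| = 16 · 3.881 / (15.033 · 1.0018) ≈ 4.1232
Gain = 20 log₁₀(4.1232) ≈ 12.30 dB
∠T = (75.07°) − (86.19° + 3.43°) = -14.55°

At ω = 330 rad/s:
zero (1 + j330·0.25) = 1 + j82.5 → |·| ≈ 82.506, ∠ ≈ 89.31°
pole (1 + j330·1) = 1 + j330 → |·| ≈ 330, ∠ ≈ 89.83°
pole (1 + j330·0.004) = 1 + j1.32 → |·| ≈ 1.656, ∠ ≈ 52.85°
|T| = 16 · 82.506 / (330 · 1.656) ≈ 2.4156
Gain = 20 log₁₀(2.4156) ≈ 7.66 dB
∠T = (89.31°) − (89.83° + 52.85°) = -53.37°

ω = 15: 12.3 dB, -14.6°; ω = 330: 7.7 dB, -53.4°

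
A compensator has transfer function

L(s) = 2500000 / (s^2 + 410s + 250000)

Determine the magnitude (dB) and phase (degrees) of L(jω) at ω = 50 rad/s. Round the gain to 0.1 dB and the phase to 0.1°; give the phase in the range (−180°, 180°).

20.1 dB, -4.7°

At s = jω = j50:
quadratic: (j50)² + 410·j50 + 250000 = 247500 + j20500 → |·| ≈ 2.4835e+05, ∠ ≈ 4.73°
|L| = 2500000 / 2.4835e+05 ≈ 10.066
Gain = 20 log₁₀(10.066) ≈ 20.06 dB
∠L = 0.00° − 4.73° = -4.73°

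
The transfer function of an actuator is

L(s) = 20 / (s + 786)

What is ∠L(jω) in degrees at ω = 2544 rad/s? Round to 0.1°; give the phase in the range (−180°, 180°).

-72.8°

Substitute s = j2544:
Numerator: 20 = 20 + j0
Denominator: (j2544) + 786 = 786 + j2544
|N| = √(20² + 0²) ≈ 20, ∠N ≈ 0.00°
|D| = √(786² + 2544²) ≈ 2662.7, ∠D ≈ 72.83°
∠L = 0.00° − 72.83° = -72.83°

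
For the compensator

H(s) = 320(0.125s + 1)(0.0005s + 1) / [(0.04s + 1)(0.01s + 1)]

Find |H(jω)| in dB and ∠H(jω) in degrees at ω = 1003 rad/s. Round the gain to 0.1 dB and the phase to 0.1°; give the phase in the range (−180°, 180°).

At ω = 1003 rad/s:
zero (1 + j1003·0.125) = 1 + j125.375 → |·| ≈ 125.38, ∠ ≈ 89.54°
zero (1 + j1003·0.0005) = 1 + j0.5015 → |·| ≈ 1.1187, ∠ ≈ 26.63°
pole (1 + j1003·0.04) = 1 + j40.12 → |·| ≈ 40.132, ∠ ≈ 88.57°
pole (1 + j1003·0.01) = 1 + j10.03 → |·| ≈ 10.08, ∠ ≈ 84.31°
|H| = 320 · 125.38 · 1.1187 / (40.132 · 10.08) ≈ 110.95
Gain = 20 log₁₀(110.95) ≈ 40.90 dB
∠H = (89.54° + 26.63°) − (88.57° + 84.31°) = -56.71°

40.9 dB, -56.7°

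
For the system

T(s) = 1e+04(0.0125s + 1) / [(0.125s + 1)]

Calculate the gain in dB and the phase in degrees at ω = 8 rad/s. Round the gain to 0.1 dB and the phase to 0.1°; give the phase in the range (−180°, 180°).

At ω = 8 rad/s:
zero (1 + j8·0.0125) = 1 + j0.1 → |·| ≈ 1.005, ∠ ≈ 5.71°
pole (1 + j8·0.125) = 1 + j1 → |·| ≈ 1.4142, ∠ ≈ 45.00°
|T| = 1e+04 · 1.005 / (1.4142) ≈ 7106.5
Gain = 20 log₁₀(7106.5) ≈ 77.03 dB
∠T = (5.71°) − (45.00°) = -39.29°

77.0 dB, -39.3°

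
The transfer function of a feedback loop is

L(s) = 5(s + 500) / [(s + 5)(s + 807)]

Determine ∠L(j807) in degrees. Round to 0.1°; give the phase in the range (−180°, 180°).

-76.4°

At s = jω = j807:
zero (s+500): 500 + j807 → |·| = √(500²+807²) = √901249 ≈ 949.34, ∠ = arctan(807/500) ≈ 58.22°
pole (s+5): 5 + j807 → |·| = √(5²+807²) = √651274 ≈ 807.02, ∠ = arctan(807/5) ≈ 89.65°
pole (s+807): 807 + j807 → |·| = √(807²+807²) = √1302498 ≈ 1141.3, ∠ = arctan(807/807) ≈ 45.00°
∠L = 58.22° − 134.65° = -76.43°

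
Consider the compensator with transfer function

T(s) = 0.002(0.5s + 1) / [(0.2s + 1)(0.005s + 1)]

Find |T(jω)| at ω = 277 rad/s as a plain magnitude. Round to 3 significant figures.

At ω = 277 rad/s:
zero (1 + j277·0.5) = 1 + j138.5 → |·| ≈ 138.5, ∠ ≈ 89.59°
pole (1 + j277·0.2) = 1 + j55.4 → |·| ≈ 55.409, ∠ ≈ 88.97°
pole (1 + j277·0.005) = 1 + j1.385 → |·| ≈ 1.7083, ∠ ≈ 54.17°
|T| = 0.002 · 138.5 / (55.409 · 1.7083) ≈ 0.0029264

0.00293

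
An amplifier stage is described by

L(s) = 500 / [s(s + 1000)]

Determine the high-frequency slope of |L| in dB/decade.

-40 dB/decade

Each pole contributes −20 dB/decade at high frequency; each zero contributes +20 dB/decade.
Net: 0 zero(s) − 2 pole(s) → -40 dB/decade.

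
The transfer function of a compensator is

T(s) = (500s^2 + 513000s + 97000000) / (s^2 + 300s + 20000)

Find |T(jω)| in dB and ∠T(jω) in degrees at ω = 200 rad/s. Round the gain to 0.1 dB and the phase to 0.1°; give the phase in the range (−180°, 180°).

66.1 dB, -55.3°

Substitute s = j200:
Numerator: 500(j200)^2 + 513000(j200) + 97000000 = 77000000 + j102600000
Denominator: (j200)^2 + 300(j200) + 20000 = -20000 + j60000
|N| = √(77000000² + 102600000²) ≈ 1.2828e+08, ∠N ≈ 53.11°
|D| = √(20000² + 60000²) ≈ 63246, ∠D ≈ 108.43°
|T| = 1.2828e+08 / 63246 ≈ 2028.3
Gain = 20 log₁₀(2028.3) ≈ 66.14 dB
∠T = 53.11° − 108.43° = -55.32°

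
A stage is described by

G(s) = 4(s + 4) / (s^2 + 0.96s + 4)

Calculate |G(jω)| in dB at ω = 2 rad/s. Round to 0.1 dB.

19.4 dB

At s = jω = j2:
zero (s+4): 4 + j2 → |·| = √(4²+2²) = √20 ≈ 4.4721, ∠ = arctan(2/4) ≈ 26.57°
quadratic: (j2)² + 0.96·j2 + 4 = 0 + j1.92 → |·| ≈ 1.92, ∠ ≈ 90.00°
|G| = 4 · 4.4721 / 1.92 ≈ 9.3169
Gain = 20 log₁₀(9.3169) ≈ 19.39 dB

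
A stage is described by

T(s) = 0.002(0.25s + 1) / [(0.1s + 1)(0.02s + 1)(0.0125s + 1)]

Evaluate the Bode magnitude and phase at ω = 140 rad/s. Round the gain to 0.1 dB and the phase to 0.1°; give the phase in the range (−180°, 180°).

-61.6 dB, -128.2°

At ω = 140 rad/s:
zero (1 + j140·0.25) = 1 + j35 → |·| ≈ 35.014, ∠ ≈ 88.36°
pole (1 + j140·0.1) = 1 + j14 → |·| ≈ 14.036, ∠ ≈ 85.91°
pole (1 + j140·0.02) = 1 + j2.8 → |·| ≈ 2.9732, ∠ ≈ 70.35°
pole (1 + j140·0.0125) = 1 + j1.75 → |·| ≈ 2.0156, ∠ ≈ 60.26°
|T| = 0.002 · 35.014 / (14.036 · 2.9732 · 2.0156) ≈ 0.00083253
Gain = 20 log₁₀(0.00083253) ≈ -61.59 dB
∠T = (88.36°) − (85.91° + 70.35° + 60.26°) = -128.16°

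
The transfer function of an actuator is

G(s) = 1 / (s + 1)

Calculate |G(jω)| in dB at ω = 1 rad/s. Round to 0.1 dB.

Substitute s = j1:
Numerator: 1 = 1 + j0
Denominator: (j1) + 1 = 1 + j1
|N| = √(1² + 0²) ≈ 1, ∠N ≈ 0.00°
|D| = √(1² + 1²) ≈ 1.4142, ∠D ≈ 45.00°
|G| = 1 / 1.4142 ≈ 0.70711
Gain = 20 log₁₀(0.70711) ≈ -3.01 dB

-3.0 dB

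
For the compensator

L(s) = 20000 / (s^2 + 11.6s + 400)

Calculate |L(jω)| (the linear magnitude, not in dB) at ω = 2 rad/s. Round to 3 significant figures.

At s = jω = j2:
quadratic: (j2)² + 11.6·j2 + 400 = 396 + j23.2 → |·| ≈ 396.68, ∠ ≈ 3.35°
|L| = 20000 / 396.68 ≈ 50.418

50.4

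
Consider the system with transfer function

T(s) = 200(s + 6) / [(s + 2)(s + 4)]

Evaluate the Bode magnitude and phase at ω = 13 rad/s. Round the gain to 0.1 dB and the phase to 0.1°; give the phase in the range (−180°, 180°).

At s = jω = j13:
zero (s+6): 6 + j13 → |·| = √(6²+13²) = √205 ≈ 14.318, ∠ = arctan(13/6) ≈ 65.22°
pole (s+2): 2 + j13 → |·| = √(2²+13²) = √173 ≈ 13.153, ∠ = arctan(13/2) ≈ 81.25°
pole (s+4): 4 + j13 → |·| = √(4²+13²) = √185 ≈ 13.601, ∠ = arctan(13/4) ≈ 72.90°
|T| = 200 · 14.318 / 178.89 ≈ 16.008
Gain = 20 log₁₀(16.008) ≈ 24.09 dB
∠T = 65.22° − 154.15° = -88.93°

24.1 dB, -88.9°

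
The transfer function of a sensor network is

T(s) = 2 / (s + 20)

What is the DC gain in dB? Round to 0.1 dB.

-20.0 dB

T(0) = 2 / (20) = 0.1
20 log₁₀(0.1) ≈ -20.00 dB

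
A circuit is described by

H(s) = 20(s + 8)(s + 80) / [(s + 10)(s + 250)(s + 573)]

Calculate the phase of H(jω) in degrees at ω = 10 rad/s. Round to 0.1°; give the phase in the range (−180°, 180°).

At s = jω = j10:
zero (s+8): 8 + j10 → |·| = √(8²+10²) = √164 ≈ 12.806, ∠ = arctan(10/8) ≈ 51.34°
zero (s+80): 80 + j10 → |·| = √(80²+10²) = √6500 ≈ 80.623, ∠ = arctan(10/80) ≈ 7.13°
pole (s+10): 10 + j10 → |·| = √(10²+10²) = √200 ≈ 14.142, ∠ = arctan(10/10) ≈ 45.00°
pole (s+250): 250 + j10 → |·| = √(250²+10²) = √62600 ≈ 250.2, ∠ = arctan(10/250) ≈ 2.29°
pole (s+573): 573 + j10 → |·| = √(573²+10²) = √328429 ≈ 573.09, ∠ = arctan(10/573) ≈ 1.00°
∠H = 58.47° − 48.29° = 10.18°

10.2°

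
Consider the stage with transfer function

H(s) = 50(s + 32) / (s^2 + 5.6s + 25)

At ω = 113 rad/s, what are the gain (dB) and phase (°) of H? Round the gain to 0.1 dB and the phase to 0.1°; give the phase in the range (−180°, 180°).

-6.7 dB, -103.0°

At s = jω = j113:
zero (s+32): 32 + j113 → |·| = √(32²+113²) = √13793 ≈ 117.44, ∠ = arctan(113/32) ≈ 74.19°
quadratic: (j113)² + 5.6·j113 + 25 = -12744 + j632.8 → |·| ≈ 12760, ∠ ≈ 177.16°
|H| = 50 · 117.44 / 12760 ≈ 0.46019
Gain = 20 log₁₀(0.46019) ≈ -6.74 dB
∠H = 74.19° − 177.16° = -102.97°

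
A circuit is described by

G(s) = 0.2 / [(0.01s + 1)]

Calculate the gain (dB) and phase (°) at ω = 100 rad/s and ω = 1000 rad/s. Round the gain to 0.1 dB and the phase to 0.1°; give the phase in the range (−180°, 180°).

ω = 100: -17.0 dB, -45.0°; ω = 1000: -34.0 dB, -84.3°

At ω = 100 rad/s:
pole (1 + j100·0.01) = 1 + j1 → |·| ≈ 1.4142, ∠ ≈ 45.00°
|G| = 0.2 · 1 / (1.4142) ≈ 0.14142
Gain = 20 log₁₀(0.14142) ≈ -16.99 dB
∠G = (0°) − (45.00°) = -45.00°

At ω = 1000 rad/s:
pole (1 + j1000·0.01) = 1 + j10 → |·| ≈ 10.05, ∠ ≈ 84.29°
|G| = 0.2 · 1 / (10.05) ≈ 0.0199
Gain = 20 log₁₀(0.0199) ≈ -34.02 dB
∠G = (0°) − (84.29°) = -84.29°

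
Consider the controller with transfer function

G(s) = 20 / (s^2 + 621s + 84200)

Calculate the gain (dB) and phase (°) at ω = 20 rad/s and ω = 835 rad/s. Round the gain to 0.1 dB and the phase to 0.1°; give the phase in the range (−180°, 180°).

ω = 20: -72.5 dB, -8.4°; ω = 835: -92.1 dB, -139.8°

Substitute s = j20:
Numerator: 20 = 20 + j0
Denominator: (j20)^2 + 621(j20) + 84200 = 83800 + j12420
|N| = √(20² + 0²) ≈ 20, ∠N ≈ 0.00°
|D| = √(83800² + 12420²) ≈ 84715, ∠D ≈ 8.43°
|G| = 20 / 84715 ≈ 0.00023609
Gain = 20 log₁₀(0.00023609) ≈ -72.54 dB
∠G = 0.00° − 8.43° = -8.43°

Substitute s = j835:
Numerator: 20 = 20 + j0
Denominator: (j835)^2 + 621(j835) + 84200 = -613025 + j518535
|N| = √(20² + 0²) ≈ 20, ∠N ≈ 0.00°
|D| = √(613025² + 518535²) ≈ 8.0292e+05, ∠D ≈ 139.77°
|G| = 20 / 8.0292e+05 ≈ 2.4909e-05
Gain = 20 log₁₀(2.4909e-05) ≈ -92.07 dB
∠G = 0.00° − 139.77° = -139.77°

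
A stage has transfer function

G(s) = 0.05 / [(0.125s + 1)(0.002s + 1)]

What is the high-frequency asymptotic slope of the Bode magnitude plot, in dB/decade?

-40 dB/decade

Each pole contributes −20 dB/decade at high frequency; each zero contributes +20 dB/decade.
Net: 0 zero(s) − 2 pole(s) → -40 dB/decade.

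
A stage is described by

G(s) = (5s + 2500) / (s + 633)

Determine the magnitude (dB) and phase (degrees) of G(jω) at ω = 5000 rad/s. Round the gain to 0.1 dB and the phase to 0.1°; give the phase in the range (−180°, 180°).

Substitute s = j5000:
Numerator: 5(j5000) + 2500 = 2500 + j25000
Denominator: (j5000) + 633 = 633 + j5000
|N| = √(2500² + 25000²) ≈ 25125, ∠N ≈ 84.29°
|D| = √(633² + 5000²) ≈ 5039.9, ∠D ≈ 82.78°
|G| = 25125 / 5039.9 ≈ 4.9852
Gain = 20 log₁₀(4.9852) ≈ 13.95 dB
∠G = 84.29° − 82.78° = 1.51°

14.0 dB, 1.5°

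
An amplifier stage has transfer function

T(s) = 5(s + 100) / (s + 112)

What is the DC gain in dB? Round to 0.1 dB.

13.0 dB

T(0) = 5·100 / (112) ≈ 4.4643
20 log₁₀(4.4643) ≈ 13.00 dB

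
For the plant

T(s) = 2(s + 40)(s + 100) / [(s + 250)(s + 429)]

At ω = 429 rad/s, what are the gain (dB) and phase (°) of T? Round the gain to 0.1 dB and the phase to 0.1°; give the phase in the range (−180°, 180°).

At s = jω = j429:
zero (s+40): 40 + j429 → |·| = √(40²+429²) = √185641 ≈ 430.86, ∠ = arctan(429/40) ≈ 84.67°
zero (s+100): 100 + j429 → |·| = √(100²+429²) = √194041 ≈ 440.5, ∠ = arctan(429/100) ≈ 76.88°
pole (s+250): 250 + j429 → |·| = √(250²+429²) = √246541 ≈ 496.53, ∠ = arctan(429/250) ≈ 59.77°
pole (s+429): 429 + j429 → |·| = √(429²+429²) = √368082 ≈ 606.7, ∠ = arctan(429/429) ≈ 45.00°
|T| = 2 · 1.8979e+05 / 3.0124e+05 ≈ 1.2601
Gain = 20 log₁₀(1.2601) ≈ 2.01 dB
∠T = 161.55° − 104.77° = 56.78°

2.0 dB, 56.8°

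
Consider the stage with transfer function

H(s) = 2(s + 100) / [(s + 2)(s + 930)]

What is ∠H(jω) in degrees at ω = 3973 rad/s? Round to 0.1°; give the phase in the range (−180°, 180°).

-78.2°

At s = jω = j3973:
zero (s+100): 100 + j3973 → |·| = √(100²+3973²) = √15794729 ≈ 3974.3, ∠ = arctan(3973/100) ≈ 88.56°
pole (s+2): 2 + j3973 → |·| = √(2²+3973²) = √15784733 ≈ 3973, ∠ = arctan(3973/2) ≈ 89.97°
pole (s+930): 930 + j3973 → |·| = √(930²+3973²) = √16649629 ≈ 4080.4, ∠ = arctan(3973/930) ≈ 76.83°
∠H = 88.56° − 166.80° = -78.24°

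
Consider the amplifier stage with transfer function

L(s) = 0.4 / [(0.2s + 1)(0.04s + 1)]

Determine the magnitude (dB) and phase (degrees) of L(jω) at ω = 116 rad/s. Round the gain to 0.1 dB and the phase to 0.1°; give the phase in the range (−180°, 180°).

-48.8 dB, -165.4°

At ω = 116 rad/s:
pole (1 + j116·0.2) = 1 + j23.2 → |·| ≈ 23.222, ∠ ≈ 87.53°
pole (1 + j116·0.04) = 1 + j4.64 → |·| ≈ 4.7465, ∠ ≈ 77.84°
|L| = 0.4 · 1 / (23.222 · 4.7465) ≈ 0.003629
Gain = 20 log₁₀(0.003629) ≈ -48.80 dB
∠L = (0°) − (87.53° + 77.84°) = -165.37°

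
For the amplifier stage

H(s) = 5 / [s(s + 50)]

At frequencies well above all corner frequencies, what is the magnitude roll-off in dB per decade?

-40 dB/decade

Each pole contributes −20 dB/decade at high frequency; each zero contributes +20 dB/decade.
Net: 0 zero(s) − 2 pole(s) → -40 dB/decade.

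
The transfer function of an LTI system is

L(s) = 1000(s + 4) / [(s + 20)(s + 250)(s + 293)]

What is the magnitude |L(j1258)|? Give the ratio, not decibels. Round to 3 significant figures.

0.000604

At s = jω = j1258:
zero (s+4): 4 + j1258 → |·| = √(4²+1258²) = √1582580 ≈ 1258, ∠ = arctan(1258/4) ≈ 89.82°
pole (s+20): 20 + j1258 → |·| = √(20²+1258²) = √1582964 ≈ 1258.2, ∠ = arctan(1258/20) ≈ 89.09°
pole (s+250): 250 + j1258 → |·| = √(250²+1258²) = √1645064 ≈ 1282.6, ∠ = arctan(1258/250) ≈ 78.76°
pole (s+293): 293 + j1258 → |·| = √(293²+1258²) = √1668413 ≈ 1291.7, ∠ = arctan(1258/293) ≈ 76.89°
|L| = 1000 · 1258 / 2.0845e+09 ≈ 0.0006035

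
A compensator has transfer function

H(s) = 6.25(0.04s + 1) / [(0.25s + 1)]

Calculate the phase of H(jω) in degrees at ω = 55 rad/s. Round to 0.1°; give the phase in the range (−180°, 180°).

-20.3°

At ω = 55 rad/s:
zero (1 + j55·0.04) = 1 + j2.2 → |·| ≈ 2.4166, ∠ ≈ 65.56°
pole (1 + j55·0.25) = 1 + j13.75 → |·| ≈ 13.786, ∠ ≈ 85.84°
∠H = (65.56°) − (85.84°) = -20.28°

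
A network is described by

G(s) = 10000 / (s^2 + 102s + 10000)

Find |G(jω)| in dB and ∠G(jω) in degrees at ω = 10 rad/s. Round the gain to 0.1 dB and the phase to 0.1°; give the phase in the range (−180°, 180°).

At s = jω = j10:
quadratic: (j10)² + 102·j10 + 10000 = 9900 + j1020 → |·| ≈ 9952.4, ∠ ≈ 5.88°
|G| = 10000 / 9952.4 ≈ 1.0048
Gain = 20 log₁₀(1.0048) ≈ 0.04 dB
∠G = 0.00° − 5.88° = -5.88°

0.0 dB, -5.9°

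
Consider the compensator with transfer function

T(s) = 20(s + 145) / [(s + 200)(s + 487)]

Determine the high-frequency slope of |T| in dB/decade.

Each pole contributes −20 dB/decade at high frequency; each zero contributes +20 dB/decade.
Net: 1 zero(s) − 2 pole(s) → -20 dB/decade.

-20 dB/decade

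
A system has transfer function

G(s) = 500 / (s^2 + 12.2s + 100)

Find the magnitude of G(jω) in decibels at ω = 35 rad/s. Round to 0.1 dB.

At s = jω = j35:
quadratic: (j35)² + 12.2·j35 + 100 = -1125 + j427 → |·| ≈ 1203.3, ∠ ≈ 159.22°
|G| = 500 / 1203.3 ≈ 0.41552
Gain = 20 log₁₀(0.41552) ≈ -7.63 dB

-7.6 dB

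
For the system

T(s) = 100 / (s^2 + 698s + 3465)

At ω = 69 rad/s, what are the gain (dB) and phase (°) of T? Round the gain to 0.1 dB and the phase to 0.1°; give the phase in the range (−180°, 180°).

-53.7 dB, -91.5°

Substitute s = j69:
Numerator: 100 = 100 + j0
Denominator: (j69)^2 + 698(j69) + 3465 = -1296 + j48162
|N| = √(100² + 0²) ≈ 100, ∠N ≈ 0.00°
|D| = √(1296² + 48162²) ≈ 48179, ∠D ≈ 91.54°
|T| = 100 / 48179 ≈ 0.0020756
Gain = 20 log₁₀(0.0020756) ≈ -53.66 dB
∠T = 0.00° − 91.54° = -91.54°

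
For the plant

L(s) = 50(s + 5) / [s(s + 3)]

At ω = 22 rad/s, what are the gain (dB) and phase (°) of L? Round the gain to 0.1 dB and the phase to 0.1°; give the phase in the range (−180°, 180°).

7.3 dB, -95.0°

At s = jω = j22:
zero (s+5): 5 + j22 → |·| = √(5²+22²) = √509 ≈ 22.561, ∠ = arctan(22/5) ≈ 77.20°
pole (s+3): 3 + j22 → |·| = √(3²+22²) = √493 ≈ 22.204, ∠ = arctan(22/3) ≈ 82.23°
pole at origin: |s| = 22, ∠ = 90.00° (in denominator)
|L| = 50 · 22.561 / 488.49 ≈ 2.3093
Gain = 20 log₁₀(2.3093) ≈ 7.27 dB
∠L = 77.20° − 172.23° = -95.03°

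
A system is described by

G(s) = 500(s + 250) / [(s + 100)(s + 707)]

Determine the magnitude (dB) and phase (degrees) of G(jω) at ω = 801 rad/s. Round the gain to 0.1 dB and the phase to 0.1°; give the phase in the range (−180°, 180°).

-6.3 dB, -58.8°

At s = jω = j801:
zero (s+250): 250 + j801 → |·| = √(250²+801²) = √704101 ≈ 839.11, ∠ = arctan(801/250) ≈ 72.67°
pole (s+100): 100 + j801 → |·| = √(100²+801²) = √651601 ≈ 807.22, ∠ = arctan(801/100) ≈ 82.88°
pole (s+707): 707 + j801 → |·| = √(707²+801²) = √1141450 ≈ 1068.4, ∠ = arctan(801/707) ≈ 48.57°
|G| = 500 · 839.11 / 8.6243e+05 ≈ 0.48648
Gain = 20 log₁₀(0.48648) ≈ -6.26 dB
∠G = 72.67° − 131.45° = -58.78°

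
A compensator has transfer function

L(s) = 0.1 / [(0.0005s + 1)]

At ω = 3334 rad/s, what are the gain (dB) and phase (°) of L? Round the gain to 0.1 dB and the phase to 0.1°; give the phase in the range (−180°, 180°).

-25.8 dB, -59.0°

At ω = 3334 rad/s:
pole (1 + j3334·0.0005) = 1 + j1.667 → |·| ≈ 1.9439, ∠ ≈ 59.04°
|L| = 0.1 · 1 / (1.9439) ≈ 0.051443
Gain = 20 log₁₀(0.051443) ≈ -25.77 dB
∠L = (0°) − (59.04°) = -59.04°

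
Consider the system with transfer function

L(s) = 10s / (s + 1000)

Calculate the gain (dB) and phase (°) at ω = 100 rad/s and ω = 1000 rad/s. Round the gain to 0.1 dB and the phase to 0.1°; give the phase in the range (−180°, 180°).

At s = jω = j100:
zero at origin: s = j100 → |·| = 100, ∠ = 90.00°
pole (s+1000): 1000 + j100 → |·| = √(1000²+100²) = √1010000 ≈ 1005, ∠ = arctan(100/1000) ≈ 5.71°
|L| = 10 · 100 / 1005 ≈ 0.99502
Gain = 20 log₁₀(0.99502) ≈ -0.04 dB
∠L = 90.00° − 5.71° = 84.29°

At s = jω = j1000:
zero at origin: s = j1000 → |·| = 1000, ∠ = 90.00°
pole (s+1000): 1000 + j1000 → |·| = √(1000²+1000²) = √2000000 ≈ 1414.2, ∠ = arctan(1000/1000) ≈ 45.00°
|L| = 10 · 1000 / 1414.2 ≈ 7.0711
Gain = 20 log₁₀(7.0711) ≈ 16.99 dB
∠L = 90.00° − 45.00° = 45.00°

ω = 100: -0.0 dB, 84.3°; ω = 1000: 17.0 dB, 45.0°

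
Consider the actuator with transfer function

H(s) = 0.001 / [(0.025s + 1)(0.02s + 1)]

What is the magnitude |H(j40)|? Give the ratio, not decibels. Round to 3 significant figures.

0.000552

At ω = 40 rad/s:
pole (1 + j40·0.025) = 1 + j1 → |·| ≈ 1.4142, ∠ ≈ 45.00°
pole (1 + j40·0.02) = 1 + j0.8 → |·| ≈ 1.2806, ∠ ≈ 38.66°
|H| = 0.001 · 1 / (1.4142 · 1.2806) ≈ 0.00055217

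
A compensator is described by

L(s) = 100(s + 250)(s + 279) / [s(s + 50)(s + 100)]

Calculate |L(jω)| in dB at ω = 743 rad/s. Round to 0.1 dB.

-16.5 dB

At s = jω = j743:
zero (s+250): 250 + j743 → |·| = √(250²+743²) = √614549 ≈ 783.93, ∠ = arctan(743/250) ≈ 71.40°
zero (s+279): 279 + j743 → |·| = √(279²+743²) = √629890 ≈ 793.66, ∠ = arctan(743/279) ≈ 69.42°
pole (s+50): 50 + j743 → |·| = √(50²+743²) = √554549 ≈ 744.68, ∠ = arctan(743/50) ≈ 86.15°
pole (s+100): 100 + j743 → |·| = √(100²+743²) = √562049 ≈ 749.7, ∠ = arctan(743/100) ≈ 82.33°
pole at origin: |s| = 743, ∠ = 90.00° (in denominator)
|L| = 100 · 6.2217e+05 / 4.1481e+08 ≈ 0.14999
Gain = 20 log₁₀(0.14999) ≈ -16.48 dB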